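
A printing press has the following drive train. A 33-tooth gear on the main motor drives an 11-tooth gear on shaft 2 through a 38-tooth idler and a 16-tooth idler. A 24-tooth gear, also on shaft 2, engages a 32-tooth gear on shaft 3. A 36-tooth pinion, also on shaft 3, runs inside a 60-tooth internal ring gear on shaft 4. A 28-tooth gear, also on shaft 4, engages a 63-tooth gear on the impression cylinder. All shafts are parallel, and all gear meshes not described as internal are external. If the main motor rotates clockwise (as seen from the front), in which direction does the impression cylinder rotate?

counterclockwise

the main motor → shaft 2: driver → idler → idler → driven is 3 external meshes, 3 reversals → CCW.
shaft 2 → shaft 3: external mesh, 1 reversal → CW.
shaft 3 → shaft 4: internal mesh, same direction → CW.
shaft 4 → the impression cylinder: external mesh, 1 reversal → CCW.
5 reversals in total — an odd number — so the impression cylinder turns opposite to the main motor.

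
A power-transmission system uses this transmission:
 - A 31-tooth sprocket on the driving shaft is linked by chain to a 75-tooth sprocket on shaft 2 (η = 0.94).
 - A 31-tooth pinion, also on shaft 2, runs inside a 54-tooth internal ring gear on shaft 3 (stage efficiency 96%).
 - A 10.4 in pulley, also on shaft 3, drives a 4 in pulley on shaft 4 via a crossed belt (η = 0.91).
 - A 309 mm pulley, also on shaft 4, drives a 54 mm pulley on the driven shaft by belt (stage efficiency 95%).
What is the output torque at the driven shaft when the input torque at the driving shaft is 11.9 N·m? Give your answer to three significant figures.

2.63 N·m

chain 75/31 = 2.4194 → τ = 11.9·2.4194·0.94 = 27.063 N·m
internal gear 54/31 = 1.7419 → τ = 27.063·1.7419·0.96 = 45.256 N·m
belt 4/10.4 = 0.38462 → τ = 45.256·0.38462·0.91 = 15.84 N·m
belt 54/309 = 0.17476 → τ = 15.84·0.17476·0.95 = 2.6297 N·m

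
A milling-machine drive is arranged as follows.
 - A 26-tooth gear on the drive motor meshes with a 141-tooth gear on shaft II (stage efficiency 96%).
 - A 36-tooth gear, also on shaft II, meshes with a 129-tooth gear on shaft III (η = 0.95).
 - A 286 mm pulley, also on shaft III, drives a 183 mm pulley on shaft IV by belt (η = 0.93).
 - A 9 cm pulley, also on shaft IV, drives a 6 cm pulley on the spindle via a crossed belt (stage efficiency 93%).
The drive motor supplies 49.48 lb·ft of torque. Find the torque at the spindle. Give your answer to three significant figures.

324 lb·ft

gear mesh 141/26 = 5.4231 → τ = 49.48·5.4231·0.96 = 257.6 lb·ft
gear mesh 129/36 = 3.5833 → τ = 257.6·3.5833·0.95 = 876.92 lb·ft
belt 183/286 = 0.63986 → τ = 876.92·0.63986·0.93 = 521.83 lb·ft
belt 6/9 = 0.66667 → τ = 521.83·0.66667·0.93 = 323.53 lb·ft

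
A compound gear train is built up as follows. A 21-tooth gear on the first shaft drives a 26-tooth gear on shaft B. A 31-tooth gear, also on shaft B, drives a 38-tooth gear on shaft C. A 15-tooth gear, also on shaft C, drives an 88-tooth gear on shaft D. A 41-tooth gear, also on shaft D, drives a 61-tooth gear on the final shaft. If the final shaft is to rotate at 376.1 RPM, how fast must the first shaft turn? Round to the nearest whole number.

Overall ratio R = 1.2381 × 1.2258 × 5.8667 × 1.4878 = 13.247.
Required input speed = output speed × R = 376.1 × 13.247 = 4982.1 RPM.

4982 RPM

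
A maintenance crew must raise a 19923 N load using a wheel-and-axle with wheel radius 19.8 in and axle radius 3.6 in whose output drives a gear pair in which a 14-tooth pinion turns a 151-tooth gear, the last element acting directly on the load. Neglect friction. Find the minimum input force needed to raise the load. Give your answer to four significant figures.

335.8 N

Wheel-and-axle MA = R/r = 19.8/3.6 = 5.5.
Gear pair MA = 151/14 = 10.786.
Combined ideal MA = 5.5 × 10.786 = 59.321.
Effort = load / MA = 19923 / 59.321 = 335.85 N.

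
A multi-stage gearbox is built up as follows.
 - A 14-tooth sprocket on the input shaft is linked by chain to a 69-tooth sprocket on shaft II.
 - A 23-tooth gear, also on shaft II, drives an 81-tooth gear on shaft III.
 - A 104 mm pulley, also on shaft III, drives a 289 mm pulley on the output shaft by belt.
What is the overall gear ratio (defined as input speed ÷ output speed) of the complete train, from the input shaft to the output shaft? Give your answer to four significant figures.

48.23

Each stage contributes driven/driver: chain 69/14 = 4.9286, gear mesh 81/23 = 3.5217, belt 289/104 = 2.7788.
Overall: 4.9286 × 3.5217 × 2.7788 = 48.233.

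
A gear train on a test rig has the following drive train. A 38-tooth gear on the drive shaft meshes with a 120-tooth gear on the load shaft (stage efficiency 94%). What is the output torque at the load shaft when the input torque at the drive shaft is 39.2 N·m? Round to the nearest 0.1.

gear mesh 120/38 = 3.1579 → τ = 39.2·3.1579·0.94 = 116.36 N·m

116.4 N·m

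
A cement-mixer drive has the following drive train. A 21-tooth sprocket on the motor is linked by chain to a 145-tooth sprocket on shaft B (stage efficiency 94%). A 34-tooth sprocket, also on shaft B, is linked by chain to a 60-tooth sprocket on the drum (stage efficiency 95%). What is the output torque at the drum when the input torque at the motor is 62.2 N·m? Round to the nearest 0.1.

676.8 N·m

After the chain (145/21): 62.2 × 6.9048 × 0.94 = 403.71 N·m
After the chain (60/34): 403.71 × 1.7647 × 0.95 = 676.8 N·m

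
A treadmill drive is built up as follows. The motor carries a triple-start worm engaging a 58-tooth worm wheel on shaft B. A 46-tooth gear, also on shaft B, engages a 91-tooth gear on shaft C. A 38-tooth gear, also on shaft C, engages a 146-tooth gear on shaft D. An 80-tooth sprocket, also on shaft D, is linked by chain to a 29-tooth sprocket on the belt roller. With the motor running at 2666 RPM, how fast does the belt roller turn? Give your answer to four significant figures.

the motor → shaft B (worm, 58/3): 2666 ÷ 19.333 = 137.9 RPM
shaft B → shaft C (gear mesh, 91/46): 137.9 ÷ 1.9783 = 69.706 RPM
shaft C → shaft D (gear mesh, 146/38): 69.706 ÷ 3.8421 = 18.143 RPM
shaft D → the belt roller (chain, 29/80): 18.143 ÷ 0.3625 = 50.049 RPM

50.05 RPM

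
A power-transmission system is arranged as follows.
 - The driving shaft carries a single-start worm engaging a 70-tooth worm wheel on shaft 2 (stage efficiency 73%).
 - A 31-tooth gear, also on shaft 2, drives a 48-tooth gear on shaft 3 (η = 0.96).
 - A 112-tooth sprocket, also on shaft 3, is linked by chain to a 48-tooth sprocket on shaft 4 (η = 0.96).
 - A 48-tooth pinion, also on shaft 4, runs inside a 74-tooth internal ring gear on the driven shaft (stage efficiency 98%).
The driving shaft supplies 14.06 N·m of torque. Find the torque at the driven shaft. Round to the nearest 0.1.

After the worm (70/1): 14.06 × 70 × 0.73 = 718.47 N·m
After the gear mesh (48/31): 718.47 × 1.5484 × 0.96 = 1068 N·m
After the chain (48/112): 1068 × 0.42857 × 0.96 = 439.39 N·m
After the internal gear (74/48): 439.39 × 1.5417 × 0.98 = 663.85 N·m

663.8 N·m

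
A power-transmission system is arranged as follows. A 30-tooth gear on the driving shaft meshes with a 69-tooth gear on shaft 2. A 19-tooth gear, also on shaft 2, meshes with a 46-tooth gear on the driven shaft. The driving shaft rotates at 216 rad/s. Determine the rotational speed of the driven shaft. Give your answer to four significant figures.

gear mesh 69/30 = 2.3 → 216/2.3 = 93.913 rad/s
gear mesh 46/19 = 2.4211 → 93.913/2.4211 = 38.79 rad/s

38.79 rad/s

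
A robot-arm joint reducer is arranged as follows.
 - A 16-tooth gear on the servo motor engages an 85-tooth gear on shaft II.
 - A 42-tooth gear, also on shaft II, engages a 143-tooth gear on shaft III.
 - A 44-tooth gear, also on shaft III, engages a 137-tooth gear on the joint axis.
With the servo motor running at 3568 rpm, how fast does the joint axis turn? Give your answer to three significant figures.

63.4 rpm

Gear mesh: ratio = 85/16 = 5.3125, so shaft II turns at 3568 / 5.3125 = 671.62 rpm.
Gear mesh: ratio = 143/42 = 3.4048, so shaft III turns at 671.62 / 3.4048 = 197.26 rpm.
Gear mesh: ratio = 137/44 = 3.1136, so the joint axis turns at 197.26 / 3.1136 = 63.354 rpm.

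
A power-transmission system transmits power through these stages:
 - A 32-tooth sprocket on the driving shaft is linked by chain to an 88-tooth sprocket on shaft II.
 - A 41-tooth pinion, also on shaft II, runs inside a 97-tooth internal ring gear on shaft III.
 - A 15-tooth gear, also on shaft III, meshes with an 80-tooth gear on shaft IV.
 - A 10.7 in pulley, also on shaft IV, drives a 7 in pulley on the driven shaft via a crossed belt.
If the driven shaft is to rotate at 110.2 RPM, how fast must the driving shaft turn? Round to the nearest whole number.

Overall ratio R = 2.75 × 2.3659 × 5.3333 × 0.65421 = 22.7.
Required input speed = output speed × R = 110.2 × 22.7 = 2501.6 RPM.

2502 RPM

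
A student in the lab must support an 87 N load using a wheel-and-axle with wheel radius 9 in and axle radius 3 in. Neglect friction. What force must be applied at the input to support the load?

29 N

Wheel-and-axle MA = R/r = 9/3 = 3.
Effort = load / MA = 87 / 3 = 29 N.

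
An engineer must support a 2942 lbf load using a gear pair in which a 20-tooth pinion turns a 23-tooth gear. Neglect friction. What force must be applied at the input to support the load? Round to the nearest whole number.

Gear pair MA = 23/20 = 1.15.
Effort = load / MA = 2942 / 1.15 = 2558.3 lbf.

2558 lbf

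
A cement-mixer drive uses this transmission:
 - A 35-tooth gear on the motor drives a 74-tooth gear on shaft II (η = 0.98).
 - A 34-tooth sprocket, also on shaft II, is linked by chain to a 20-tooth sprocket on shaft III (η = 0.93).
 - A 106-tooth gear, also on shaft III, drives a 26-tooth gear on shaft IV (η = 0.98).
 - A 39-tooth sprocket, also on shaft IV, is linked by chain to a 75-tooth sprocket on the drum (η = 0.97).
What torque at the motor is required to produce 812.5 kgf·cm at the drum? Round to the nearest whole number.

1599 kgf·cm

Overall ratio R = 2.1143 × 0.58824 × 0.24528 × 1.9231 = 0.58665; overall efficiency η = 0.98 × 0.93 × 0.98 × 0.97 = 0.8664.
Input torque = output torque / (R × η) = 812.5 / (0.58665 × 0.8664) = 1598.6 kgf·cm.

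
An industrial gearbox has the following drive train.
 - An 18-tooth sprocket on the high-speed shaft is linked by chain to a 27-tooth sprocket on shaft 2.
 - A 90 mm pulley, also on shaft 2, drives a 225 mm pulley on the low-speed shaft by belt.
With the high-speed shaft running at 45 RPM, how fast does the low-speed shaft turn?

chain 27/18 = 1.5 → 45/1.5 = 30 RPM
belt 225/90 = 2.5 → 30/2.5 = 12 RPM

12 RPM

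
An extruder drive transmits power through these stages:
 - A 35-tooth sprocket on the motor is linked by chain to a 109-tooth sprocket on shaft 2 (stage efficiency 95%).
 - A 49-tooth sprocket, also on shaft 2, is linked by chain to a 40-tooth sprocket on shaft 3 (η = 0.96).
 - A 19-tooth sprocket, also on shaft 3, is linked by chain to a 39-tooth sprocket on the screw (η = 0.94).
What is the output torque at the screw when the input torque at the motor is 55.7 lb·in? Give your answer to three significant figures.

249 lb·in

After the chain (109/35): 55.7 × 3.1143 × 0.95 = 164.79 lb·in
After the chain (40/49): 164.79 × 0.81633 × 0.96 = 129.14 lb·in
After the chain (39/19): 129.14 × 2.0526 × 0.94 = 249.18 lb·in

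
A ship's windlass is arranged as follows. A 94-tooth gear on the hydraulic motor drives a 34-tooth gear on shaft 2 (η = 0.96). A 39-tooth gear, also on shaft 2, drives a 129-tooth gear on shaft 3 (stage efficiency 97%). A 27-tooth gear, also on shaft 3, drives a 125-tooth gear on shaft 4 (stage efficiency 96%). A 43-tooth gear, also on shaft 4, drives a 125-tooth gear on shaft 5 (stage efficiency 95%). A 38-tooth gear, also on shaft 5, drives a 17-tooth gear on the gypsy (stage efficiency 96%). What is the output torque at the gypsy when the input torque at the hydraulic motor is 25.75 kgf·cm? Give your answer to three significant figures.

151 kgf·cm

After the gear mesh (34/94): 25.75 × 0.3617 × 0.96 = 8.9413 kgf·cm
After the gear mesh (129/39): 8.9413 × 3.3077 × 0.97 = 28.688 kgf·cm
After the gear mesh (125/27): 28.688 × 4.6296 × 0.96 = 127.5 kgf·cm
After the gear mesh (125/43): 127.5 × 2.907 × 0.95 = 352.11 kgf·cm
After the gear mesh (17/38): 352.11 × 0.44737 × 0.96 = 151.22 kgf·cm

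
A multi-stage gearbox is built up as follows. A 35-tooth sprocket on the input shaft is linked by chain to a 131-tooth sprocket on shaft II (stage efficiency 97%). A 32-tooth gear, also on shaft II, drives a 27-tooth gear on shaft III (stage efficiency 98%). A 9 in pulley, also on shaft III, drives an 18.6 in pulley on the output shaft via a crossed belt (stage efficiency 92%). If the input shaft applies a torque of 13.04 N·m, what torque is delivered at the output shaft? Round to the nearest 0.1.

chain 131/35 = 3.7429 → τ = 13.04·3.7429·0.97 = 47.343 N·m
gear mesh 27/32 = 0.84375 → τ = 47.343·0.84375·0.98 = 39.146 N·m
belt 18.6/9 = 2.0667 → τ = 39.146·2.0667·0.92 = 74.43 N·m

74.4 N·m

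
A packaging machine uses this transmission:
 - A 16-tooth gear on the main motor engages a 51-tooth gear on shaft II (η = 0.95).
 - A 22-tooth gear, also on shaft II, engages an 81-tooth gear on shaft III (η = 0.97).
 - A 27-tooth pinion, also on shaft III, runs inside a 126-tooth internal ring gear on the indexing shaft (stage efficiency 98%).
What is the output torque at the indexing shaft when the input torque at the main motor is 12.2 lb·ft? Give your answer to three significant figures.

Gear mesh: ratio = 51/16 = 3.1875; torque at shaft II = 12.2 × 3.1875 × 0.95 = 36.943 lb·ft.
Gear mesh: ratio = 81/22 = 3.6818; torque at shaft III = 36.943 × 3.6818 × 0.97 = 131.94 lb·ft.
Internal gear: ratio = 126/27 = 4.6667; torque at the indexing shaft = 131.94 × 4.6667 × 0.98 = 603.39 lb·ft.

603 lb·ft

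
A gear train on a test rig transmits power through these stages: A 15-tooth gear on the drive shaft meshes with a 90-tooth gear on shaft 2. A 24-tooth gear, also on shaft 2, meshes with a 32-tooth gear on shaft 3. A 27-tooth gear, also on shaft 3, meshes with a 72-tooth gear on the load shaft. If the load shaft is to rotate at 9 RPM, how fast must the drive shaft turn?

192 RPM

Overall ratio R = 6 × 1.3333 × 2.6667 = 21.333.
Required input speed = output speed × R = 9 × 21.333 = 192 RPM.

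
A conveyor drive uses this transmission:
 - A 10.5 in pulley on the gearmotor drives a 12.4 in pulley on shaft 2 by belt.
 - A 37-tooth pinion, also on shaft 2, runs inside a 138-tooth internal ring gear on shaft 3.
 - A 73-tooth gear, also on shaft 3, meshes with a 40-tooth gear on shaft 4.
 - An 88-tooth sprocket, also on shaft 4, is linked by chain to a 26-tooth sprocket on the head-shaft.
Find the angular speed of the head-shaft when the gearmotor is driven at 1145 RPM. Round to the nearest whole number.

the gearmotor → shaft 2 (belt, 12.4/10.5): 1145 ÷ 1.181 = 969.56 RPM
shaft 2 → shaft 3 (internal gear, 138/37): 969.56 ÷ 3.7297 = 259.95 RPM
shaft 3 → shaft 4 (gear mesh, 40/73): 259.95 ÷ 0.54795 = 474.42 RPM
shaft 4 → the head-shaft (chain, 26/88): 474.42 ÷ 0.29545 = 1605.7 RPM

1606 RPM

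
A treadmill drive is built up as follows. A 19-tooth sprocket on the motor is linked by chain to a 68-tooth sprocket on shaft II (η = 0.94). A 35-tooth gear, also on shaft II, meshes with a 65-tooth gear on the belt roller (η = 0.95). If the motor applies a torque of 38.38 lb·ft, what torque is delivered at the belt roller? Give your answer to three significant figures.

228 lb·ft

Chain: ratio = 68/19 = 3.5789; torque at shaft II = 38.38 × 3.5789 × 0.94 = 129.12 lb·ft.
Gear mesh: ratio = 65/35 = 1.8571; torque at the belt roller = 129.12 × 1.8571 × 0.95 = 227.8 lb·ft.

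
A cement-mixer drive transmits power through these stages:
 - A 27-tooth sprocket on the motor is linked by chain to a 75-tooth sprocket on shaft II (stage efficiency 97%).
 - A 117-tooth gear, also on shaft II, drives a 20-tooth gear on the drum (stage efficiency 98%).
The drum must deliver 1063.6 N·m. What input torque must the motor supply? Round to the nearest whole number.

2356 N·m

Overall ratio R = 2.7778 × 0.17094 = 0.47483; overall efficiency η = 0.97 × 0.98 = 0.9506.
Input torque = output torque / (R × η) = 1063.6 / (0.47483 × 0.9506) = 2356.3 N·m.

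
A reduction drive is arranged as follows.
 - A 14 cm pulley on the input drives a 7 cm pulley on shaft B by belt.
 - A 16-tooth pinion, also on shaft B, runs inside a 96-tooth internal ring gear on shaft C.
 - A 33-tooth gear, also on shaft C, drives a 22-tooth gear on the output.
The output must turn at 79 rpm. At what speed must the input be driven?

Overall ratio R = 0.5 × 6 × 0.66667 = 2.
Required input speed = output speed × R = 79 × 2 = 158 rpm.

158 rpm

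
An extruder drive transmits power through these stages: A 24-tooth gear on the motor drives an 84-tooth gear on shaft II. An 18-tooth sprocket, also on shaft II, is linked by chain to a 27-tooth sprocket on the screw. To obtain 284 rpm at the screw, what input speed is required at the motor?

1491 rpm

Overall ratio R = 3.5 × 1.5 = 5.25.
Required input speed = output speed × R = 284 × 5.25 = 1491 rpm.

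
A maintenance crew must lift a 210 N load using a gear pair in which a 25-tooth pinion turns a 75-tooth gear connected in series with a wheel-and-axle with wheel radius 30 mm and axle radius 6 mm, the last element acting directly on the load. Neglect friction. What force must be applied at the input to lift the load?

14 N

Gear pair MA = 75/25 = 3.
Wheel-and-axle MA = R/r = 30/6 = 5.
Combined ideal MA = 3 × 5 = 15.
Effort = load / MA = 210 / 15 = 14 N.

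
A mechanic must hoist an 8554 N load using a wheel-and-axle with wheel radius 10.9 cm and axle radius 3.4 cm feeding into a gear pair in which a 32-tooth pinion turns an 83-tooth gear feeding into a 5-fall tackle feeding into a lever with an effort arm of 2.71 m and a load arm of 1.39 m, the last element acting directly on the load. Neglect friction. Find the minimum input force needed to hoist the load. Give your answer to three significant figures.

106 N

Wheel-and-axle MA = R/r = 10.9/3.4 = 3.2059.
Gear pair MA = 83/32 = 2.5938.
Block-and-tackle MA = number of supporting rope parts = 5.
Lever MA = effort arm / load arm = 2.71/1.39 = 1.9496.
Combined ideal MA = 3.2059 × 2.5938 × 5 × 1.9496 = 81.059.
Effort = load / MA = 8554 / 81.059 = 105.53 N.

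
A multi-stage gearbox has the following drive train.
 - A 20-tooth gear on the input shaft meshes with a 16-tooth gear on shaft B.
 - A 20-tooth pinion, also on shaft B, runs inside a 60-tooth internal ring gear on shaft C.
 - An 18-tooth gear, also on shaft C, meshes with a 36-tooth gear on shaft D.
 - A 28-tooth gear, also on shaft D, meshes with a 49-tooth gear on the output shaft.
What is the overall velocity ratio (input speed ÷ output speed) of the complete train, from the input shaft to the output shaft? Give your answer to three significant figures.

8.40

Each stage contributes driven/driver: gear mesh 16/20 = 0.8, internal gear 60/20 = 3, gear mesh 36/18 = 2, gear mesh 49/28 = 1.75.
Overall: 0.8 × 3 × 2 × 1.75 = 8.4.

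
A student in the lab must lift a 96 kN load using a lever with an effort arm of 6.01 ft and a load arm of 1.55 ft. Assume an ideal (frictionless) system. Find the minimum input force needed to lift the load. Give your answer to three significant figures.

Lever MA = effort arm / load arm = 6.01/1.55 = 3.8774.
Effort = load / MA = 96 / 3.8774 = 24.759 kN.

24.8 kN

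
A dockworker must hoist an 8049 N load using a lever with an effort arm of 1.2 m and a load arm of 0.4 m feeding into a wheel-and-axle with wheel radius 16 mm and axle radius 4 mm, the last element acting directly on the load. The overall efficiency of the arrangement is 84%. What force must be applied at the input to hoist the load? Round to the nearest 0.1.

Lever MA = effort arm / load arm = 1.2/0.4 = 3.
Wheel-and-axle MA = R/r = 16/4 = 4.
Combined ideal MA = 3 × 4 = 12.
Actual MA = 12 × 0.84 = 10.08.
Effort = load / actual MA = 8049 / 10.08 = 798.51 N.

798.5 N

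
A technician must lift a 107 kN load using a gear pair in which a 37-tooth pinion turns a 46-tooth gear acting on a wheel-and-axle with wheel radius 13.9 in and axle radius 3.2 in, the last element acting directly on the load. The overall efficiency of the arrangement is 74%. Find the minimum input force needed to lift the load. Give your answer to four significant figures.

Gear pair MA = 46/37 = 1.2432.
Wheel-and-axle MA = R/r = 13.9/3.2 = 4.3438.
Combined ideal MA = 1.2432 × 4.3438 = 5.4003.
Actual MA = 5.4003 × 0.74 = 3.9962.
Effort = load / actual MA = 107 / 3.9962 = 26.775 kN.

26.78 kN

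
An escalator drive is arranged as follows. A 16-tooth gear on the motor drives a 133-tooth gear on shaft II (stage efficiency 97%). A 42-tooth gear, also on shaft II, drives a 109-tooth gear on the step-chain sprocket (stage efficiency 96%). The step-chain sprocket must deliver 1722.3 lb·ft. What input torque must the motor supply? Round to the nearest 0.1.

85.7 lb·ft

Overall ratio R = 8.3125 × 2.5952 = 21.573; overall efficiency η = 0.97 × 0.96 = 0.9312.
Input torque = output torque / (R × η) = 1722.3 / (21.573 × 0.9312) = 85.735 lb·ft.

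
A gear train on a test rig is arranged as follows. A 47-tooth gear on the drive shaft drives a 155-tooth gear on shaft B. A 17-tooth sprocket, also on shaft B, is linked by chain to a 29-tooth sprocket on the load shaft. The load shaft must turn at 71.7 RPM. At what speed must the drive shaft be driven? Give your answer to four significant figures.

403.4 RPM

Overall ratio R = 3.2979 × 1.7059 = 5.6258.
Required input speed = output speed × R = 71.7 × 5.6258 = 403.37 RPM.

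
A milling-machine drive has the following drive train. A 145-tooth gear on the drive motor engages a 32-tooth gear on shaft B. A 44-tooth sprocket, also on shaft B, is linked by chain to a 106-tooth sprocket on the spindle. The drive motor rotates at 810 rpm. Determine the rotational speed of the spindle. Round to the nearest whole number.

1524 rpm

the drive motor → shaft B (gear mesh, 32/145): 810 ÷ 0.22069 = 3670.3 rpm
shaft B → the spindle (chain, 106/44): 3670.3 ÷ 2.4091 = 1523.5 rpm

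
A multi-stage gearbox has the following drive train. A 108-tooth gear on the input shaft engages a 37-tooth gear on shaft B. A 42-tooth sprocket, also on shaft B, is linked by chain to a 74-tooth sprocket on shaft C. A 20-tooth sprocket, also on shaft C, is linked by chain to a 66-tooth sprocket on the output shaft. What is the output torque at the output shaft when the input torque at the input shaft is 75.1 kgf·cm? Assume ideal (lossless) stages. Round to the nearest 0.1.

After the gear mesh (37/108): 75.1 × 0.34259 = 25.729 kgf·cm
After the chain (74/42): 25.729 × 1.7619 = 45.332 kgf·cm
After the chain (66/20): 45.332 × 3.3 = 149.59 kgf·cm

149.6 kgf·cm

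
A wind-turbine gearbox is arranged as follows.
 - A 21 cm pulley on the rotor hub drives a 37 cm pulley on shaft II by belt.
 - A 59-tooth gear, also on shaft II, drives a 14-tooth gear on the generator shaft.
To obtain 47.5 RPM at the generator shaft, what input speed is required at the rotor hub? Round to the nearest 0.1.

Overall ratio R = 1.7619 × 0.23729 = 0.41808.
Required input speed = output speed × R = 47.5 × 0.41808 = 19.859 RPM.

19.9 RPM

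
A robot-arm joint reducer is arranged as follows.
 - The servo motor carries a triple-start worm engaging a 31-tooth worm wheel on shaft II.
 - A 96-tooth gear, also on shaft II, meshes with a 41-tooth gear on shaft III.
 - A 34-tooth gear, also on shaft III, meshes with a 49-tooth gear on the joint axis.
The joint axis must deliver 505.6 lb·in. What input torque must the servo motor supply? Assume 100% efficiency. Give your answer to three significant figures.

Overall ratio R = 10.333 × 0.42708 × 1.4412 = 6.3602.
Input torque = output torque / R = 505.6 / 6.3602 = 79.494 lb·in.

79.5 lb·in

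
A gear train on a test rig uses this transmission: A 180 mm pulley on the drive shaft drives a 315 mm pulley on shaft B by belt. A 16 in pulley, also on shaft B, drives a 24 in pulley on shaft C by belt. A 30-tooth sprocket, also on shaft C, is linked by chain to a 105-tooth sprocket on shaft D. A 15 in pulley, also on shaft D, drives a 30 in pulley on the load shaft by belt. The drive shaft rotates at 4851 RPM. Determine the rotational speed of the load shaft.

the drive shaft → shaft B (belt, 315/180): 4851 ÷ 1.75 = 2772 RPM
shaft B → shaft C (belt, 24/16): 2772 ÷ 1.5 = 1848 RPM
shaft C → shaft D (chain, 105/30): 1848 ÷ 3.5 = 528 RPM
shaft D → the load shaft (belt, 30/15): 528 ÷ 2 = 264 RPM

264 RPM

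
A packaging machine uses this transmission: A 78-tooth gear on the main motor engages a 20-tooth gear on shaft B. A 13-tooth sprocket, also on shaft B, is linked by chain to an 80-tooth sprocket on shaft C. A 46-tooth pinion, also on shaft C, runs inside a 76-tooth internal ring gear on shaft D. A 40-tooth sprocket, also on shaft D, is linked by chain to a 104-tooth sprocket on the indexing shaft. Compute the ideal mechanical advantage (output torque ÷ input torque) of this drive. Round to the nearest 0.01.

6.78

Each stage contributes driven/driver: gear mesh 20/78 = 0.25641, chain 80/13 = 6.1538, internal gear 76/46 = 1.6522, chain 104/40 = 2.6.
Overall: 0.25641 × 6.1538 × 1.6522 × 2.6 = 6.7781.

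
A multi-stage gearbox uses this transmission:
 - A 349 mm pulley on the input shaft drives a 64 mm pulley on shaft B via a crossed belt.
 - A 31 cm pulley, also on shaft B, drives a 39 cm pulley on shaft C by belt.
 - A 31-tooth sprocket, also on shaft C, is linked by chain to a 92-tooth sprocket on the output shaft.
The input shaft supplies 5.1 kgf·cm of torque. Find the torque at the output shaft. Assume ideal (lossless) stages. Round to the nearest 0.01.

belt 64/349 = 0.18338 → τ = 5.1·0.18338 = 0.93524 kgf·cm
belt 39/31 = 1.2581 → τ = 0.93524·1.2581 = 1.1766 kgf·cm
chain 92/31 = 2.9677 → τ = 1.1766·2.9677 = 3.4918 kgf·cm

3.49 kgf·cm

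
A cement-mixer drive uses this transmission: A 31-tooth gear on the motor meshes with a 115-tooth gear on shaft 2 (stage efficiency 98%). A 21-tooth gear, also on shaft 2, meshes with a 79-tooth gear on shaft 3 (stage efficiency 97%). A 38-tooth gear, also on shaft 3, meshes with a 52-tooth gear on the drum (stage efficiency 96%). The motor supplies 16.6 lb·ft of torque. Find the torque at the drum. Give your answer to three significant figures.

289 lb·ft

gear mesh 115/31 = 3.7097 → τ = 16.6·3.7097·0.98 = 60.349 lb·ft
gear mesh 79/21 = 3.7619 → τ = 60.349·3.7619·0.97 = 220.22 lb·ft
gear mesh 52/38 = 1.3684 → τ = 220.22·1.3684·0.96 = 289.29 lb·ft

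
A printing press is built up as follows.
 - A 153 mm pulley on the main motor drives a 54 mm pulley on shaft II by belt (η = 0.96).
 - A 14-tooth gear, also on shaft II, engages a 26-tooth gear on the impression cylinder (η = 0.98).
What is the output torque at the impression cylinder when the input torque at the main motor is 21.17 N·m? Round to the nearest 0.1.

Belt: ratio = 54/153 = 0.35294; torque at shaft II = 21.17 × 0.35294 × 0.96 = 7.1729 N·m.
Gear mesh: ratio = 26/14 = 1.8571; torque at the impression cylinder = 7.1729 × 1.8571 × 0.98 = 13.055 N·m.

13.1 N·m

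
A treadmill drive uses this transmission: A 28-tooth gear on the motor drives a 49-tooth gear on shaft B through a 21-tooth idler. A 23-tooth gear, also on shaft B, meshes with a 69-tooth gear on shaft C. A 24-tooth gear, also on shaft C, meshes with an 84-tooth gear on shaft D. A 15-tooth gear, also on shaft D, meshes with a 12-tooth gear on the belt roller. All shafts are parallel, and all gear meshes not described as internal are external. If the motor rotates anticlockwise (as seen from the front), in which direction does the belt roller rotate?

the motor → shaft B: driver → idler → driven is 2 external meshes, 2 reversals → CCW.
shaft B → shaft C: external mesh, 1 reversal → CW.
shaft C → shaft D: external mesh, 1 reversal → CCW.
shaft D → the belt roller: external mesh, 1 reversal → CW.
5 reversals in total — an odd number — so the belt roller turns opposite to the motor.

clockwise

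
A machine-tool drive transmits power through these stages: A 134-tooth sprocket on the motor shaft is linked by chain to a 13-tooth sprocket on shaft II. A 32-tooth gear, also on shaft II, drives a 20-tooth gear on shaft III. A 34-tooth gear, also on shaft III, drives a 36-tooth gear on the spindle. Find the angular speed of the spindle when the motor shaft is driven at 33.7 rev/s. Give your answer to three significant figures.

525 rev/s

chain 13/134 = 0.097015 → 33.7/0.097015 = 347.37 rev/s
gear mesh 20/32 = 0.625 → 347.37/0.625 = 555.79 rev/s
gear mesh 36/34 = 1.0588 → 555.79/1.0588 = 524.91 rev/s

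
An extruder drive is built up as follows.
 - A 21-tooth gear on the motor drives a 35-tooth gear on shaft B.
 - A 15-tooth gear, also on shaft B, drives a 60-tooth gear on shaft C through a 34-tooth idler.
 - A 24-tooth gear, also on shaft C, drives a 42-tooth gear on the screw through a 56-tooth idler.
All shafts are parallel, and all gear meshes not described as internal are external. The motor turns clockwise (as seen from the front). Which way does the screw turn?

counterclockwise

the motor → shaft B: external mesh, 1 reversal → CCW.
shaft B → shaft C: driver → idler → driven is 2 external meshes, 2 reversals → CCW.
shaft C → the screw: driver → idler → driven is 2 external meshes, 2 reversals → CCW.
5 reversals in total — an odd number — so the screw turns opposite to the motor.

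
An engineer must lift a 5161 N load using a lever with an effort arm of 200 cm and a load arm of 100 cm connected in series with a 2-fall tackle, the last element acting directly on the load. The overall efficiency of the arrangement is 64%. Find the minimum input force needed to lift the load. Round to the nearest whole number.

2016 N

Lever MA = effort arm / load arm = 200/100 = 2.
Block-and-tackle MA = number of supporting rope parts = 2.
Combined ideal MA = 2 × 2 = 4.
Actual MA = 4 × 0.64 = 2.56.
Effort = load / actual MA = 5161 / 2.56 = 2016 N.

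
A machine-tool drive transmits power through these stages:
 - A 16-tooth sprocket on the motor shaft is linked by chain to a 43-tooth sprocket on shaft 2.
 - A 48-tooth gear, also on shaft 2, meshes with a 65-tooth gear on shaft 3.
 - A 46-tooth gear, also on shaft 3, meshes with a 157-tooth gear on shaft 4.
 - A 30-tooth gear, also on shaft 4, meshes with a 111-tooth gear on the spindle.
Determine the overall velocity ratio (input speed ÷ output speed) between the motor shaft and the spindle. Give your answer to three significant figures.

Each stage contributes driven/driver: chain 43/16 = 2.6875, gear mesh 65/48 = 1.3542, gear mesh 157/46 = 3.413, gear mesh 111/30 = 3.7.
Overall: 2.6875 × 1.3542 × 3.413 × 3.7 = 45.958.

46.0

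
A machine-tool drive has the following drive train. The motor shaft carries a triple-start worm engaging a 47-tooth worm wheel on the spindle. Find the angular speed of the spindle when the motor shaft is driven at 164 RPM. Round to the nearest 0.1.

worm 47/3 = 15.667 → 164/15.667 = 10.468 RPM

10.5 RPM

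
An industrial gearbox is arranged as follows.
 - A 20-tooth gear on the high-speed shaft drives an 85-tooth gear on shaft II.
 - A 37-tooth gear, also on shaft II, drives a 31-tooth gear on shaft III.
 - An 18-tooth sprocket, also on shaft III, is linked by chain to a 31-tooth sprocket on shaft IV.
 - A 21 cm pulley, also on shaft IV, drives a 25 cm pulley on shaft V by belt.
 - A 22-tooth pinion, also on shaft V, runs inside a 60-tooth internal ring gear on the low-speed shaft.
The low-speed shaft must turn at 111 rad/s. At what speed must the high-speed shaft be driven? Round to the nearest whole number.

Overall ratio R = 4.25 × 0.83784 × 1.7222 × 1.1905 × 2.7273 = 19.911.
Required input speed = output speed × R = 111 × 19.911 = 2210.1 rad/s.

2210 rad/s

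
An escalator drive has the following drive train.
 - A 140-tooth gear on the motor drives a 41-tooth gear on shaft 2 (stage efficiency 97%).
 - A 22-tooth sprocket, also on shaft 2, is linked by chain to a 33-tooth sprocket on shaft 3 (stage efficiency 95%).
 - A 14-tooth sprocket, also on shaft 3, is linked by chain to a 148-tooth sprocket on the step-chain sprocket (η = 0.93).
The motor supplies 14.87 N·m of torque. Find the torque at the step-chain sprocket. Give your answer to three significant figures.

59.2 N·m

After the gear mesh (41/140): 14.87 × 0.29286 × 0.97 = 4.2241 N·m
After the chain (33/22): 4.2241 × 1.5 × 0.95 = 6.0194 N·m
After the chain (148/14): 6.0194 × 10.571 × 0.93 = 59.179 N·m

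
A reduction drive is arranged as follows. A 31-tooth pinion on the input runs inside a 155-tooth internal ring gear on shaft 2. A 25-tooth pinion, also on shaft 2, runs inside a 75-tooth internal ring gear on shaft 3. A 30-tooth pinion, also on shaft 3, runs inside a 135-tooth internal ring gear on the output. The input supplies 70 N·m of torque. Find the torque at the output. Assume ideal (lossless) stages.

4725 N·m

internal gear 155/31 = 5 → τ = 70·5 = 350 N·m
internal gear 75/25 = 3 → τ = 350·3 = 1050 N·m
internal gear 135/30 = 4.5 → τ = 1050·4.5 = 4725 N·m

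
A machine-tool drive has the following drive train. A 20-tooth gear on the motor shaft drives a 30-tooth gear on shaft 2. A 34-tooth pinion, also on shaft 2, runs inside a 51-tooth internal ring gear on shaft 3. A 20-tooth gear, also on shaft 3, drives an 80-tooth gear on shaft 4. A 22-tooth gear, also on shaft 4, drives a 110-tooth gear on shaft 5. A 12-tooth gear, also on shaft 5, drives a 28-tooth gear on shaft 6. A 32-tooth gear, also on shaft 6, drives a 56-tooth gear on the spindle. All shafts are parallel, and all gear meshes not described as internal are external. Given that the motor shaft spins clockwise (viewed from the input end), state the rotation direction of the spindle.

counterclockwise

the motor shaft → shaft 2: external mesh, 1 reversal → CCW.
shaft 2 → shaft 3: internal mesh, same direction → CCW.
shaft 3 → shaft 4: external mesh, 1 reversal → CW.
shaft 4 → shaft 5: external mesh, 1 reversal → CCW.
shaft 5 → shaft 6: external mesh, 1 reversal → CW.
shaft 6 → the spindle: external mesh, 1 reversal → CCW.
5 reversals in total — an odd number — so the spindle turns opposite to the motor shaft.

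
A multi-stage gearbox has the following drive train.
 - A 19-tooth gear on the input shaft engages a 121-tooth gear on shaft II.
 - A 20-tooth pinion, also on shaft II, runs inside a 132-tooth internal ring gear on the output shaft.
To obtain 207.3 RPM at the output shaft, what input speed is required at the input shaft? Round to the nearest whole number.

Overall ratio R = 6.3684 × 6.6 = 42.032.
Required input speed = output speed × R = 207.3 × 42.032 = 8713.1 RPM.

8713 RPM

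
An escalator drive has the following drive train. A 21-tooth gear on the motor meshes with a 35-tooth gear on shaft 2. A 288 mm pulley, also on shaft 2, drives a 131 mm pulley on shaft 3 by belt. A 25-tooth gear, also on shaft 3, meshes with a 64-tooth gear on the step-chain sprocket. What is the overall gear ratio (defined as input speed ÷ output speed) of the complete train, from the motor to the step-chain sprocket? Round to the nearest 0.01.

Each stage contributes driven/driver: gear mesh 35/21 = 1.6667, belt 131/288 = 0.45486, gear mesh 64/25 = 2.56.
Overall: 1.6667 × 0.45486 × 2.56 = 1.9407.

1.94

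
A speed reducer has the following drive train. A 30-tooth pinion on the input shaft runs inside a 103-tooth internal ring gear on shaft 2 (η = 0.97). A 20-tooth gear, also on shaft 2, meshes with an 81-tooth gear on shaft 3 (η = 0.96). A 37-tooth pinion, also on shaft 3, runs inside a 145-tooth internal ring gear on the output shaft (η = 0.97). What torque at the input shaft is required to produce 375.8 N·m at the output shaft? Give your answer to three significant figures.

Overall ratio R = 3.4333 × 4.05 × 3.9189 = 54.493; overall efficiency η = 0.97 × 0.96 × 0.97 = 0.9033.
Input torque = output torque / (R × η) = 375.8 / (54.493 × 0.9033) = 7.6349 N·m.

7.63 N·m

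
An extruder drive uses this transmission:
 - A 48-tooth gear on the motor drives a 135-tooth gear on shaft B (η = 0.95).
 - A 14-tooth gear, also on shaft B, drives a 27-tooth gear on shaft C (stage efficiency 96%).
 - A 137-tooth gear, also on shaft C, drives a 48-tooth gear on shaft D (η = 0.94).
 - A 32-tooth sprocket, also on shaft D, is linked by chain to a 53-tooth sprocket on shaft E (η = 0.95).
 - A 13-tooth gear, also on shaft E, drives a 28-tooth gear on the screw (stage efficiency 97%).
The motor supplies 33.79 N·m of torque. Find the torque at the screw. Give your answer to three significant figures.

181 N·m

After the gear mesh (135/48): 33.79 × 2.8125 × 0.95 = 90.283 N·m
After the gear mesh (27/14): 90.283 × 1.9286 × 0.96 = 167.15 N·m
After the gear mesh (48/137): 167.15 × 0.35036 × 0.94 = 55.05 N·m
After the chain (53/32): 55.05 × 1.6562 × 0.95 = 86.618 N·m
After the gear mesh (28/13): 86.618 × 2.1538 × 0.97 = 180.97 N·m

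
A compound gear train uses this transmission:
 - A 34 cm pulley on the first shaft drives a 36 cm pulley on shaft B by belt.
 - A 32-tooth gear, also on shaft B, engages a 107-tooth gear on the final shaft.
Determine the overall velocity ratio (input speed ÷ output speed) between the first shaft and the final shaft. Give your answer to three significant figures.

Each stage contributes driven/driver: belt 36/34 = 1.0588, gear mesh 107/32 = 3.3438.
Overall: 1.0588 × 3.3438 = 3.5404.

3.54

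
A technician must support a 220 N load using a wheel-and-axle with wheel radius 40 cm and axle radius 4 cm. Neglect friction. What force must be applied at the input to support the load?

22 N

Wheel-and-axle MA = R/r = 40/4 = 10.
Effort = load / MA = 220 / 10 = 22 N.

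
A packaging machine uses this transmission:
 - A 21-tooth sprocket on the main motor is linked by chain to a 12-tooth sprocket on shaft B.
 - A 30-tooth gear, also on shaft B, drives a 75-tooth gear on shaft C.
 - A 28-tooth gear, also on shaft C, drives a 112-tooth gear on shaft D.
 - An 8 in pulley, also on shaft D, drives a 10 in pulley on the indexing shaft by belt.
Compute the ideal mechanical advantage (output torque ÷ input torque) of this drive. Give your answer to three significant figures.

Each stage contributes driven/driver: chain 12/21 = 0.57143, gear mesh 75/30 = 2.5, gear mesh 112/28 = 4, belt 10/8 = 1.25.
Overall: 0.57143 × 2.5 × 4 × 1.25 = 7.1429.

7.14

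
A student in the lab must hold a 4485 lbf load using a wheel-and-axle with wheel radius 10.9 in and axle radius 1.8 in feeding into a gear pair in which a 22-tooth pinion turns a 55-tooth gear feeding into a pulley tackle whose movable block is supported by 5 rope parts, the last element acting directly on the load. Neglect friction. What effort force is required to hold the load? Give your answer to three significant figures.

59.3 lbf

Wheel-and-axle MA = R/r = 10.9/1.8 = 6.0556.
Gear pair MA = 55/22 = 2.5.
Block-and-tackle MA = number of supporting rope parts = 5.
Combined ideal MA = 6.0556 × 2.5 × 5 = 75.694.
Effort = load / MA = 4485 / 75.694 = 59.251 lbf.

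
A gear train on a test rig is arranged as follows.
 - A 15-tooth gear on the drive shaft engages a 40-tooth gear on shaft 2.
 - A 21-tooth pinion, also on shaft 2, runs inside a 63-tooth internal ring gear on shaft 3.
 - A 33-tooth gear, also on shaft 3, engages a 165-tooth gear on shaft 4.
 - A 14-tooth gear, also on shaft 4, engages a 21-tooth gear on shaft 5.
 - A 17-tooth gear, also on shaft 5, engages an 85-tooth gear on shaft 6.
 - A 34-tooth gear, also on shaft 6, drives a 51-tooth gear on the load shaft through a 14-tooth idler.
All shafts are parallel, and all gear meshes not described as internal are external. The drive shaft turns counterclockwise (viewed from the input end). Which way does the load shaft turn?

the drive shaft → shaft 2: external mesh, 1 reversal → CW.
shaft 2 → shaft 3: internal mesh, same direction → CW.
shaft 3 → shaft 4: external mesh, 1 reversal → CCW.
shaft 4 → shaft 5: external mesh, 1 reversal → CW.
shaft 5 → shaft 6: external mesh, 1 reversal → CCW.
shaft 6 → the load shaft: driver → idler → driven is 2 external meshes, 2 reversals → CCW.
6 reversals in total — an even number — so the load shaft turns the same way as the drive shaft.

counterclockwise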